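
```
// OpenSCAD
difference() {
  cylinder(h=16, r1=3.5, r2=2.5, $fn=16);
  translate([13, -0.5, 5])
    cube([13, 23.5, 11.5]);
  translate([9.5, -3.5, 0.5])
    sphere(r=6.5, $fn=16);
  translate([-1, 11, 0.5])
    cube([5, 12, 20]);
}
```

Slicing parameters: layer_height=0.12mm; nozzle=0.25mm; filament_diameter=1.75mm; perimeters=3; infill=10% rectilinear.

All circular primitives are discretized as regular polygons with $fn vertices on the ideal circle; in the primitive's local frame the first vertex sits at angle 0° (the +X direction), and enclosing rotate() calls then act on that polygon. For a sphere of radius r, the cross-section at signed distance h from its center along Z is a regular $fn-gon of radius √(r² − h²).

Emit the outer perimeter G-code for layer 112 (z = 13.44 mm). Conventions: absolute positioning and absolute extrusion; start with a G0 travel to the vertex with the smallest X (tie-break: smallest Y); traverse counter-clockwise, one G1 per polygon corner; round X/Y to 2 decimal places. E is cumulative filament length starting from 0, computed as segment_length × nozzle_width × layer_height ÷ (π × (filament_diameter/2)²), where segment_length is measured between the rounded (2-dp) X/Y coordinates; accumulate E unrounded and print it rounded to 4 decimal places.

G0 X-2.66 Y0.00 Z13.44
G1 X-2.46 Y-1.02 E0.0130
G1 X-1.88 Y-1.88 E0.0259
G1 X-1.02 Y-2.46 E0.0388
G1 X0.00 Y-2.66 E0.0518
G1 X1.02 Y-2.46 E0.0648
G1 X1.88 Y-1.88 E0.0777
G1 X2.46 Y-1.02 E0.0906
G1 X2.66 Y0.00 E0.1036
G1 X2.46 Y1.02 E0.1166
G1 X1.88 Y1.88 E0.1295
G1 X1.02 Y2.46 E0.1424
G1 X0.00 Y2.66 E0.1554
G1 X-1.02 Y2.46 E0.1684
G1 X-1.88 Y1.88 E0.1813
G1 X-2.46 Y1.02 E0.1943
G1 X-2.66 Y0.00 E0.2072

At z = 13.44 mm: the cone contributes a regular 16-gon of circumradius 2.660 (interpolated between r1=3.5 and r2=2.5 at t=0.840); the cube at (13, -0.5) (footprint 13×23.5) is included at this height; the sphere at (9.5, -3.5) is absent (|z−center|=12.940 > r=6.5); the 5×12 cube at (-1, 11) contributes its full rectangle; After the difference (first − rest): starting from the cone, the 13×23.5 cube at (13, -0.5) misses the remaining region (no effect); the 5×12 cube at (-1, 11) misses the remaining region (no effect) — 1 connected region. The outline is a single polygon with 16 vertices. Extrusion per mm of travel: 0.25 × 0.12 / (π × 0.875²) = 0.012473. Accumulating E over each segment gives final E = 0.2072.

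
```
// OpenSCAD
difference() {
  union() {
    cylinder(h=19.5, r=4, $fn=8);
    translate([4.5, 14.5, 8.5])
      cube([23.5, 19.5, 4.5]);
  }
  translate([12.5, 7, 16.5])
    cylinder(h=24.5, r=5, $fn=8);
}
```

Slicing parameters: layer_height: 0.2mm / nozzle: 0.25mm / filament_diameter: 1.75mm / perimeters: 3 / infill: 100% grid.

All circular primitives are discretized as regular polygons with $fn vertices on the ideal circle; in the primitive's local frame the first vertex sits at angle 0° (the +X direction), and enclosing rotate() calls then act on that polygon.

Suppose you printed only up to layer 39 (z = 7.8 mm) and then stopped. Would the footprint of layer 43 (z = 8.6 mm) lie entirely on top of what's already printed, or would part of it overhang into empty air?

part overhangs

Compare the two slices. At z = 7.8: the r=4 cylinder contributes a regular 8-gon of circumradius 4 (area = (8/2)·4.000²·sin(360°/8) = 45.25 mm²); the cube at (4.5, 14.5) is absent (z outside [8.5, 13]); Taking the union: only the r=4 cylinder is present, so the union is just that shape — area = 45.25 mm²; the cylinder at (12.5, 7) is not intersected at this z (z outside [16.5, 41]); After the difference (first − rest): none of the subtracted shapes is present at this height, so that combined region is unchanged — area = 45.25 mm². At z = 8.6: the cylinder: section is a regular 8-gon, circumradius r=4 (area = (8/2)·4.000²·sin(360°/8) = 45.25 mm²); the cube at (4.5, 14.5) (footprint 23.5×19.5) is included at this height (area 458.25 mm²); Merging all regions: the 2 present regions are separate (no shared area or edge), so areas and boundary lengths simply add and each stays a separate island — area = 503.50 mm²; the cylinder at (12.5, 7) does not reach this height (z outside [16.5, 41]); After the difference (first − rest): none of the subtracted shapes is present at this height, so the result so far is unchanged — area = 503.50 mm². Checking containment: at z = 8.6 the cross-section extends beyond the z = 7.8 cross-section by about 458.25 mm².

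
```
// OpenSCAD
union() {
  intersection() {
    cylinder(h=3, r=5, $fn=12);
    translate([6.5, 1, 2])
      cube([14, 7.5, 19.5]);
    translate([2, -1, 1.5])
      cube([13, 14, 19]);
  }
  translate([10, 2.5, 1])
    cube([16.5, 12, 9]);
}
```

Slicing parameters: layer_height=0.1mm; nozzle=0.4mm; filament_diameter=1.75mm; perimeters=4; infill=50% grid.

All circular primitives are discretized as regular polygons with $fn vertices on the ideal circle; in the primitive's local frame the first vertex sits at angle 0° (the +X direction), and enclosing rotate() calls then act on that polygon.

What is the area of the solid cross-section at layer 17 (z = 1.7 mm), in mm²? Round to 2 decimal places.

198.00 mm²

At z = 1.7 mm: the r=5 cylinder gives a regular 12-gon of circumradius 5 (constant along its height) (area = (12/2)·5.000²·sin(360°/12) = 75.00 mm²); the cube at (6.5, 1) is absent (z outside [2, 21.5]); the cube at (2, -1) is present — its section is the full 13×14 rectangle (area 182.00 mm²); After intersecting: at least one operand is absent at this height, so nothing remains; the cube at (10, 2.5) (footprint 16.5×12) is included at this height (area 198.00 mm²); Merging all regions: only the 16.5×12 cube at (10, 2.5) is present, so the union is just that shape — area = 198.00 mm². Overall, the cross-section is a single solid region. Net area = 198.00 mm².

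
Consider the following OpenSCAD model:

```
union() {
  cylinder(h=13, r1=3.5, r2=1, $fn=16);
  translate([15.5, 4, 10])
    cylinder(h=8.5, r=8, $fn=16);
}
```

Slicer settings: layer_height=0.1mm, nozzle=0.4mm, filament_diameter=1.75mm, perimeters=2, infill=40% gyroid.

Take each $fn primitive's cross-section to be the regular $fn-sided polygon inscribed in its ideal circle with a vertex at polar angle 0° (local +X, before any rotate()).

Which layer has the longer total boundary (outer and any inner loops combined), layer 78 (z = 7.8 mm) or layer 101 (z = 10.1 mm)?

layer 101 (z = 10.1 mm)

Layer 78 (z = 7.8): the cone: at t=0.600 of its height the radius interpolates to r₁+(r₂−r₁)t = 2.000, giving a regular 16-gon of that circumradius (perimeter = 2·16·2.000·sin(180°/16) = 12.49 mm); the cylinder at (15.5, 4) is absent (z outside [10, 18.5]); Merging all regions: only the cone is present, so the union is just that shape — boundary = 12.49 mm. So its perimeter = 12.49 mm. Layer 101 (z = 10.1): the cone: at t=0.777 of its height the radius interpolates to r₁+(r₂−r₁)t = 1.558, giving a regular 16-gon of that circumradius (perimeter = 2·16·1.558·sin(180°/16) = 9.72 mm); the cylinder at (15.5, 4): section is a regular 16-gon, circumradius r=8 (perimeter = 2·16·8.000·sin(180°/16) = 49.94 mm); Taking the union: the 2 present regions are separate (no shared area or edge), so areas and boundary lengths simply add and each stays a separate island — boundary = 59.67 mm. So its perimeter = 59.67 mm. Layer 101 is larger (59.67 vs 12.49 mm).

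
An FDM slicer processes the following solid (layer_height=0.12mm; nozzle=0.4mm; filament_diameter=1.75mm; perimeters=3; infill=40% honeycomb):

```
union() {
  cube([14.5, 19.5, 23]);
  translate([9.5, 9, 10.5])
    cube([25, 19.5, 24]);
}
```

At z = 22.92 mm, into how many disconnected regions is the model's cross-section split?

At z = 22.92 mm: the cube (footprint 14.5×19.5) is included at this height; the cube at (9.5, 9) (footprint 25×19.5) is included at this height; Taking the union: the regions partially overlap (shared area 52.50 mm²), so overlapping operands fuse into one piece — 1 connected region. The result has 1 disconnected region.

1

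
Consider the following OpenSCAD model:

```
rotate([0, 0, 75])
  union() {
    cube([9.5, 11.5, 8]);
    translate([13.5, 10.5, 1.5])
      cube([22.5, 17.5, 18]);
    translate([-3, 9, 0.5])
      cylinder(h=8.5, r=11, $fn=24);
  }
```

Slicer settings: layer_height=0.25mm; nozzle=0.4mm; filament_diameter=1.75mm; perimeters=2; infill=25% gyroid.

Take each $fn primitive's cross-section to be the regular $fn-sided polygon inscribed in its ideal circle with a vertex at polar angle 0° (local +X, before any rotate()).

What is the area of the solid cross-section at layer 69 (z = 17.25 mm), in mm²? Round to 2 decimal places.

At z = 17.25 mm: the cube does not reach this height (z outside [0, 8]); the cube at (13.5, 10.5) (footprint 22.5×17.5) is included at this height (area 393.75 mm²); the cylinder at (-3, 9) does not reach this height (z outside [0.5, 9]); Merging all regions: only the 22.5×17.5 cube at (13.5, 10.5) is present, so the union is just that shape — area = 393.75 mm²; (rotated 75° about Z; rotation is an isometry so areas/perimeters/island counts are preserved). Overall, the cross-section is a single solid region. Net area = 393.75 mm².

393.75 mm²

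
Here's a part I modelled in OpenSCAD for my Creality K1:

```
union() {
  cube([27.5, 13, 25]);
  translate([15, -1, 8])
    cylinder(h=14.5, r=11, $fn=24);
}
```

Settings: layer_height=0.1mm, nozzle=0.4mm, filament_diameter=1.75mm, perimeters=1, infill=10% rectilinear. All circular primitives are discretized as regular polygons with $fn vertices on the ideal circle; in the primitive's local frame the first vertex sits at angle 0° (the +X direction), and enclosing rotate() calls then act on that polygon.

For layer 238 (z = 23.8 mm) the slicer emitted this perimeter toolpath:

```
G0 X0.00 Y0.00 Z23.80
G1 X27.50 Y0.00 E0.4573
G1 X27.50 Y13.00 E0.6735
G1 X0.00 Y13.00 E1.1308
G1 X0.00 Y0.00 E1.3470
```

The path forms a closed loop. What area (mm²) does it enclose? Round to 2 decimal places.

357.50 mm²

Apply the shoelace formula to the sequence of (X, Y) vertices; enclosed area = 357.50 mm².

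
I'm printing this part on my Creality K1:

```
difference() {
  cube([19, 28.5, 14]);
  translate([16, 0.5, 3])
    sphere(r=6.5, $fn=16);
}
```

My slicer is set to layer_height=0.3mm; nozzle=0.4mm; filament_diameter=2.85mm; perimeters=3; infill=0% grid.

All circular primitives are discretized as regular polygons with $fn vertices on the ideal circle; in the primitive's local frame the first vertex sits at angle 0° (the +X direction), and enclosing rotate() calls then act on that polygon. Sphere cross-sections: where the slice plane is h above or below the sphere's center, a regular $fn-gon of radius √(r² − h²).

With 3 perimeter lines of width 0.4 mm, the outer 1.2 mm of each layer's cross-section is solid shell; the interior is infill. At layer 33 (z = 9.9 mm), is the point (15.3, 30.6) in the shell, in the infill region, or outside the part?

outside

At z = 9.9 mm: the cube is present — its section is the full 19×28.5 rectangle; the sphere at (16, 0.5) is absent (|z−center|=6.900 > r=6.5); Subtracting the remaining from the first: none of the subtracted shapes is present at this height, so the 19×28.5 cube is unchanged — 1 connected region. Overall, the cross-section is a single solid region. The nearest boundary edge runs (19.00, 28.50)→(0.00, 28.50); distance from the point to it = 2.10 mm. The point is not inside any of the regions above, so it lies outside the cross-section (2.10 mm from the nearest boundary).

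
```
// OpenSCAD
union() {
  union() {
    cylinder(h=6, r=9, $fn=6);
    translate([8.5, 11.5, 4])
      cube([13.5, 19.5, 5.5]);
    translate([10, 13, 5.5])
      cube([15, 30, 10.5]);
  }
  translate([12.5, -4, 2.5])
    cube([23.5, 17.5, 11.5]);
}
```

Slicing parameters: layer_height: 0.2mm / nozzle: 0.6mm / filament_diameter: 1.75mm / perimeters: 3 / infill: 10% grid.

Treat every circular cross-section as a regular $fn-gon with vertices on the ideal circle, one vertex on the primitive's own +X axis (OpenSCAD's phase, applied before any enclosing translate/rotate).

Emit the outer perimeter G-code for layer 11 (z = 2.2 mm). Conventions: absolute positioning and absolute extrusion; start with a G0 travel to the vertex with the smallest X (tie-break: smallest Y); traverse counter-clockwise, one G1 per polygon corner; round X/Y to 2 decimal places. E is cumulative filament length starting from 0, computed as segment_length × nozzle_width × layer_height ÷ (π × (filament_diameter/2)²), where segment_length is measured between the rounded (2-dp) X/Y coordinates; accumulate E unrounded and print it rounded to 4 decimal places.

At z = 2.2 mm: the cylinder: section is a regular 6-gon, circumradius r=9; the cube at (8.5, 11.5) does not reach this height (z outside [4, 9.5]); the cube at (10, 13) is absent (z outside [5.5, 16]); Combining (union): only the r=9 cylinder is present, so the union is just that shape — 1 connected region; the cube at (12.5, -4) is absent (z outside [2.5, 14]); Taking the union: only the result so far is present, so the union is just that shape — 1 connected region. The outline is a single polygon with 6 vertices. Extrusion per mm of travel: 0.6 × 0.2 / (π × 0.875²) = 0.049890. Accumulating E over each segment gives final E = 2.6933.

G0 X-9.00 Y0.00 Z2.20
G1 X-4.50 Y-7.79 E0.4488
G1 X4.50 Y-7.79 E0.8978
G1 X9.00 Y0.00 E1.3467
G1 X4.50 Y7.79 E1.7955
G1 X-4.50 Y7.79 E2.2445
G1 X-9.00 Y0.00 E2.6933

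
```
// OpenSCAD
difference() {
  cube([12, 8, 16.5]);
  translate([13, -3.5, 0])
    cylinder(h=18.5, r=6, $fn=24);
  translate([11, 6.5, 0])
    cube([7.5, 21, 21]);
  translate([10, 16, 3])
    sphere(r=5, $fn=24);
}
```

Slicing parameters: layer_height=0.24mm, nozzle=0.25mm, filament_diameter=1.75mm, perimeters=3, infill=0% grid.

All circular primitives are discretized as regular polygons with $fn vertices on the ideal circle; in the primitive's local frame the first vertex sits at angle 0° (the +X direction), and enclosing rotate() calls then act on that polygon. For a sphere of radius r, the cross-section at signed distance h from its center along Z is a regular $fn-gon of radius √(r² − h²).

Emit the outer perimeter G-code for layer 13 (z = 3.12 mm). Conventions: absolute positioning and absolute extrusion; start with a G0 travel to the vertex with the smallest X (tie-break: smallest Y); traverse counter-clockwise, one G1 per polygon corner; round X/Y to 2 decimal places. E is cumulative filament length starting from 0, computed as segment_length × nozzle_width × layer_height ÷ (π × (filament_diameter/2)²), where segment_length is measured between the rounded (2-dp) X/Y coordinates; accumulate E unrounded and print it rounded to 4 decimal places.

G0 X0.00 Y0.00 Z3.12
G1 X8.19 Y0.00 E0.2043
G1 X8.76 Y0.74 E0.2276
G1 X10.00 Y1.70 E0.2667
G1 X11.45 Y2.30 E0.3059
G1 X12.00 Y2.37 E0.3197
G1 X12.00 Y6.50 E0.4227
G1 X11.00 Y6.50 E0.4477
G1 X11.00 Y8.00 E0.4851
G1 X0.00 Y8.00 E0.7595
G1 X0.00 Y0.00 E0.9590

At z = 3.12 mm: the cube is present — its section is the full 12×8 rectangle; the cylinder at (13, -3.5): section is a regular 24-gon, circumradius r=6; the cube at (11, 6.5) is present — its section is the full 7.5×21 rectangle; the r=5 sphere at (10, 16) slices to a regular 24-gon of circumradius 4.999 (√(r²−h²) with h=0.12 from center); Subtracting the remaining from the first: starting from the 12×8 cube, the r=6 cylinder at (13, -3.5) partially overlaps it — only the 5.90 mm² overlap (of its 111.81 mm²) is removed, clipping the outline; the 7.5×21 cube at (11, 6.5) partially overlaps it — only the 1.50 mm² overlap (of its 157.50 mm²) is removed, clipping the outline; the r=5 sphere at (10, 16) misses the remaining region (no effect) — 1 connected region. The outline is a single polygon with 10 vertices. Extrusion per mm of travel: 0.25 × 0.24 / (π × 0.875²) = 0.024945. Accumulating E over each segment gives final E = 0.9590.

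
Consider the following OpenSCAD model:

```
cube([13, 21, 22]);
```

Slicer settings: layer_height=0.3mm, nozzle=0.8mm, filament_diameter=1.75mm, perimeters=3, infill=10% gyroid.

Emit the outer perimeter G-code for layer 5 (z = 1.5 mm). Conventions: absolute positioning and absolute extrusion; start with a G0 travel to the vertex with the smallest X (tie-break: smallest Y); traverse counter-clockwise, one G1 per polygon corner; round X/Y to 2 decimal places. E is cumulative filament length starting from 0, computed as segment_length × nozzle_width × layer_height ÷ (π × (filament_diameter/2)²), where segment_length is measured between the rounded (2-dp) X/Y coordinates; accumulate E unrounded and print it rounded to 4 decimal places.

G0 X0.00 Y0.00 Z1.50
G1 X13.00 Y0.00 E1.2971
G1 X13.00 Y21.00 E3.3925
G1 X0.00 Y21.00 E4.6897
G1 X0.00 Y0.00 E6.7851

At z = 1.5 mm: the cube (footprint 13×21) is included at this height. The outline is a single polygon with 4 vertices. Extrusion per mm of travel: 0.8 × 0.3 / (π × 0.875²) = 0.099780. Accumulating E over each segment gives final E = 6.7851.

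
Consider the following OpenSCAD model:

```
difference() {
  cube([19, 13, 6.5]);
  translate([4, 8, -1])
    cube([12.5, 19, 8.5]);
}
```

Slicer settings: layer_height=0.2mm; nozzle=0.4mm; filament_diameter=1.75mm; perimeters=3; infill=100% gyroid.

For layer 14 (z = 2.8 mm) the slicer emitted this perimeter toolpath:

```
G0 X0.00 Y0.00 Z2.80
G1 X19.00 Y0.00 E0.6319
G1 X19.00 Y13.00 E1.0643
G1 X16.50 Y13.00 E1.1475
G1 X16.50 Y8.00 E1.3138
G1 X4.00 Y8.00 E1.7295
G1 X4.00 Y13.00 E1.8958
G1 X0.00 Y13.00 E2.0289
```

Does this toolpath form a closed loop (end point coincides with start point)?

no

Start point (G0): (0.00, 0.00). End point (last G1): the path does not return to the start — open.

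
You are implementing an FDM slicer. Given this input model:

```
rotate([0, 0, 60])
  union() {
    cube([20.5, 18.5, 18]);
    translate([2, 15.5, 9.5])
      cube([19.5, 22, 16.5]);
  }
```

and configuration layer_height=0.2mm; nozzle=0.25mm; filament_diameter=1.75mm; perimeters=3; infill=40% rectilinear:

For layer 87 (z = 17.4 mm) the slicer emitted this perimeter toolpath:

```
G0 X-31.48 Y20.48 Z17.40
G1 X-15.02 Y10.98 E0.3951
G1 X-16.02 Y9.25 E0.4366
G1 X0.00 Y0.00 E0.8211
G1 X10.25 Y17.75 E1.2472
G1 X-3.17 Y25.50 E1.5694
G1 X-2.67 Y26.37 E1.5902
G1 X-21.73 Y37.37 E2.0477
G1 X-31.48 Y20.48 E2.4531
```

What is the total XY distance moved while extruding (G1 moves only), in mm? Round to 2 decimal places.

118.01 mm

Sum the Euclidean lengths of each G1 segment: total = 118.01 mm.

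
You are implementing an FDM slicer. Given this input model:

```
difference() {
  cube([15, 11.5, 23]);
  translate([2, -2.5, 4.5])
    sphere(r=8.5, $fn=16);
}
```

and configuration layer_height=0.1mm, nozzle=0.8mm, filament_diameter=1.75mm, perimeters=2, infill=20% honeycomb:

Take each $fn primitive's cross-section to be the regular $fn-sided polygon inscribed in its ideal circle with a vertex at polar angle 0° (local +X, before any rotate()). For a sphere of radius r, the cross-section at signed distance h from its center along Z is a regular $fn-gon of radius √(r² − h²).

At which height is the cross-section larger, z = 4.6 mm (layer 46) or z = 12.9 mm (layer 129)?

Layer 46 (z = 4.6): the 15×11.5 cube contributes its full rectangle (area 172.50 mm²); the r=8.5 sphere at (2, -2.5) slices to a regular 16-gon of circumradius 8.499 (√(r²−h²) with h=0.1 from center) (area = (16/2)·8.499²·sin(360°/16) = 221.16 mm²); Subtracting the remaining from the first: starting from the 15×11.5 cube (172.50 mm²), the r=8.5 sphere at (2, -2.5) partially overlaps it — only the 46.26 mm² overlap (of its 221.16 mm²) is removed, clipping the outline — area = 126.24 mm². So its area = 126.24 mm². Layer 129 (z = 12.9): the cube is present — its section is the full 15×11.5 rectangle (area 172.50 mm²); the r=8.5 sphere at (2, -2.5) slices to a regular 16-gon of circumradius 1.300 (√(r²−h²) with h=8.4 from center) (area = (16/2)·1.300²·sin(360°/16) = 5.17 mm²); After the difference (first − rest): starting from the 15×11.5 cube (172.50 mm²), the r=8.5 sphere at (2, -2.5) misses the remaining region (no effect) — area = 172.50 mm². So its area = 172.50 mm². Layer 129 is larger (172.50 vs 126.24 mm²).

layer 129 (z = 12.9 mm)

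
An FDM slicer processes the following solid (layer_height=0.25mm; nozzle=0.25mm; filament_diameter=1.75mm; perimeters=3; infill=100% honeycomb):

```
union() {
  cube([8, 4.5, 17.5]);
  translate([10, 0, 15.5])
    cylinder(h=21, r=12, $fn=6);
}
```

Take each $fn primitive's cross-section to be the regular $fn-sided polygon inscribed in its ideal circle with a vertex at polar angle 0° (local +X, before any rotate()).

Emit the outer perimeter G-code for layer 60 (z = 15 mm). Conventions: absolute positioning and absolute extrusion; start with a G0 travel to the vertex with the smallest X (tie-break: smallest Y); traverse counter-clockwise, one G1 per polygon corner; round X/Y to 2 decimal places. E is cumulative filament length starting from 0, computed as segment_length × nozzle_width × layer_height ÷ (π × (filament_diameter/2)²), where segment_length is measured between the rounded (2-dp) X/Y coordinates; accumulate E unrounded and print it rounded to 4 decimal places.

At z = 15 mm: the cube is present — its section is the full 8×4.5 rectangle; the cylinder at (10, 0) does not reach this height (z outside [15.5, 36.5]); Taking the union: only the 8×4.5 cube is present, so the union is just that shape — 1 connected region. The outline is a single polygon with 4 vertices. Extrusion per mm of travel: 0.25 × 0.25 / (π × 0.875²) = 0.025984. Accumulating E over each segment gives final E = 0.6496.

G0 X0.00 Y0.00 Z15.00
G1 X8.00 Y0.00 E0.2079
G1 X8.00 Y4.50 E0.3248
G1 X0.00 Y4.50 E0.5327
G1 X0.00 Y0.00 E0.6496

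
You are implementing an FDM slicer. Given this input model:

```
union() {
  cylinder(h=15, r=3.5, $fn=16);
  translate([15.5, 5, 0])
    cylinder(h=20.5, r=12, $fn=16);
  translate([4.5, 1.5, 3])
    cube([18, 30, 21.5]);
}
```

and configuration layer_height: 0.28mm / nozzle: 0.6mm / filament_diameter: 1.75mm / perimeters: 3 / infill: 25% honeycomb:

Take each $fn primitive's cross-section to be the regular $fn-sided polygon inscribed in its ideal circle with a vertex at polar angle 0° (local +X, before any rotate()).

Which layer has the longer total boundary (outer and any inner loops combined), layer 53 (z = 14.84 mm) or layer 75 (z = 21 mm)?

layer 53 (z = 14.84 mm)

Layer 53 (z = 14.84): the r=3.5 cylinder contributes a regular 16-gon of circumradius 3.5 (perimeter = 2·16·3.500·sin(180°/16) = 21.85 mm); the cylinder at (15.5, 5): section is a regular 16-gon, circumradius r=12 (perimeter = 2·16·12.000·sin(180°/16) = 74.91 mm); the cube at (4.5, 1.5) is present — its section is the full 18×30 rectangle (perimeter 96.00 mm); Merging all regions: the regions partially overlap (shared area 248.48 mm²), so the edge portions inside another operand are dropped and the merged outline is re-measured after clipping — boundary = 132.10 mm. So its perimeter = 132.10 mm. Layer 75 (z = 21): the cylinder is absent (z outside [0, 15]); the cylinder at (15.5, 5) is not intersected at this z (z outside [0, 20.5]); the cube at (4.5, 1.5) (footprint 18×30) is included at this height (perimeter 96.00 mm); Combining (union): only the 18×30 cube at (4.5, 1.5) is present, so the union is just that shape — boundary = 96.00 mm. So its perimeter = 96.00 mm. Layer 53 is larger (132.10 vs 96.00 mm).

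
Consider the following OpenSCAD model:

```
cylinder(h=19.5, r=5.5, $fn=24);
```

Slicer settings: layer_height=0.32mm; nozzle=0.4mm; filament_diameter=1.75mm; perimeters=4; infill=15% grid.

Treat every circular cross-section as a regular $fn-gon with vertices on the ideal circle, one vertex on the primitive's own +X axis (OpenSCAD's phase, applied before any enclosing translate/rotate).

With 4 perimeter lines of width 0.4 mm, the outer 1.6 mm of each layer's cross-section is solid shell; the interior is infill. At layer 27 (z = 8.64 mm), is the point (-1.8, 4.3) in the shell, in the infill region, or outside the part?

At z = 8.64 mm: the r=5.5 cylinder contributes a regular 24-gon of circumradius 5.5. Overall, the cross-section is a single solid region. The nearest boundary edge runs (-1.42, 5.31)→(-2.75, 4.76); distance from the point to it = 0.79 mm. The point is inside the cross-section, 0.79 mm from the nearest boundary — within the 1.6 mm shell band (4 × 0.4).

shell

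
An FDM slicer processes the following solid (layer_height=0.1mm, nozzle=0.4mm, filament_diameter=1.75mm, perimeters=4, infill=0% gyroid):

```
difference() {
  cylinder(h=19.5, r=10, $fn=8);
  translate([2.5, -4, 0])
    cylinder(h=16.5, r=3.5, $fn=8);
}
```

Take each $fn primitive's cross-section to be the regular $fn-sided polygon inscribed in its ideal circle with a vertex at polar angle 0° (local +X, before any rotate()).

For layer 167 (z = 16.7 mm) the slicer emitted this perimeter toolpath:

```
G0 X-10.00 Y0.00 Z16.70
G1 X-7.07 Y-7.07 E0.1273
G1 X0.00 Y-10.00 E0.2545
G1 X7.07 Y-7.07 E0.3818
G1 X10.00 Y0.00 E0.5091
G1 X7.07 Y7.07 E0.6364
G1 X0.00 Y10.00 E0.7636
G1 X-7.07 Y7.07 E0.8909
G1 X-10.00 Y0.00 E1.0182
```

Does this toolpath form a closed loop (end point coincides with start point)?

Start point (G0): (-10.00, 0.00). End point (last G1): the path returns to the start — closed.

yes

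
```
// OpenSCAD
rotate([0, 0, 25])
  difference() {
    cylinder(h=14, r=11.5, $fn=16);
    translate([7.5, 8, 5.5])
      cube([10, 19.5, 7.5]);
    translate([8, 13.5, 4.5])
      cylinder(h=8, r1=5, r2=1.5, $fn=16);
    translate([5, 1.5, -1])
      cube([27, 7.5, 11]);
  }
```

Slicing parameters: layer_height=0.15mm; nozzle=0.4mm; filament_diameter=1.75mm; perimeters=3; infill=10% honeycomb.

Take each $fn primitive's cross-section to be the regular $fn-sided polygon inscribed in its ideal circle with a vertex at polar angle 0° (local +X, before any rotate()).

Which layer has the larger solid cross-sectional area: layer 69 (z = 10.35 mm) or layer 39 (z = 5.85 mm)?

Layer 69 (z = 10.35): the r=11.5 cylinder contributes a regular 16-gon of circumradius 11.5 (area = (16/2)·11.500²·sin(360°/16) = 404.88 mm²); the cube at (7.5, 8) is present — its section is the full 10×19.5 rectangle (area 195.00 mm²); the cone at (8, 13.5) contributes a regular 16-gon of circumradius 2.441 (interpolated between r1=5 and r2=1.5 at t=0.731) (area = (16/2)·2.441²·sin(360°/16) = 18.24 mm²); the cube at (5, 1.5) is absent (z outside [-1, 10]); After the difference (first − rest): starting from the r=11.5 cylinder (404.88 mm²), the 10×19.5 cube at (7.5, 8) partially overlaps it — only the 0.22 mm² overlap (of its 195.00 mm²) is removed, clipping the outline; the cone at (8, 13.5) misses the remaining region (no effect) — area = 404.66 mm²; (whole slice rotated 25° about Z — lengths, areas and connectivity unchanged). So its area = 404.66 mm². Layer 39 (z = 5.85): the r=11.5 cylinder contributes a regular 16-gon of circumradius 11.5 (area = (16/2)·11.500²·sin(360°/16) = 404.88 mm²); the cube at (7.5, 8) (footprint 10×19.5) is included at this height (area 195.00 mm²); the cone at (8, 13.5): at t=0.169 of its height the radius interpolates to r₁+(r₂−r₁)t = 4.409, giving a regular 16-gon of that circumradius (area = (16/2)·4.409²·sin(360°/16) = 59.52 mm²); the cube at (5, 1.5) is present — its section is the full 27×7.5 rectangle (area 202.50 mm²); After the difference (first − rest): starting from the r=11.5 cylinder (404.88 mm²), the 10×19.5 cube at (7.5, 8) partially overlaps it — only the 0.22 mm² overlap (of its 195.00 mm²) is removed, clipping the outline; the cone at (8, 13.5) misses the remaining region (no effect); the 27×7.5 cube at (5, 1.5) partially overlaps it — only the 35.42 mm² overlap (of its 202.50 mm²) is removed, clipping the outline — area = 369.24 mm²; (rotated 25° about Z; rotation is an isometry so areas/perimeters/island counts are preserved). So its area = 369.24 mm². Layer 69 is larger (404.66 vs 369.24 mm²).

layer 69 (z = 10.35 mm)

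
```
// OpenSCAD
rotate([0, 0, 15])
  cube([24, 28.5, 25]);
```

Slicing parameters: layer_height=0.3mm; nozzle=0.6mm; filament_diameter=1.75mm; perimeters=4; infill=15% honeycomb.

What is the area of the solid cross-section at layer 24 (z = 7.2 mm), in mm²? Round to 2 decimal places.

At z = 7.2 mm: the 24×28.5 cube contributes its full rectangle (area 684.00 mm²); (rotated 15° about Z; rotation is an isometry so areas/perimeters/island counts are preserved). Overall, the cross-section is a single solid region. Net area = 684.00 mm².

684.00 mm²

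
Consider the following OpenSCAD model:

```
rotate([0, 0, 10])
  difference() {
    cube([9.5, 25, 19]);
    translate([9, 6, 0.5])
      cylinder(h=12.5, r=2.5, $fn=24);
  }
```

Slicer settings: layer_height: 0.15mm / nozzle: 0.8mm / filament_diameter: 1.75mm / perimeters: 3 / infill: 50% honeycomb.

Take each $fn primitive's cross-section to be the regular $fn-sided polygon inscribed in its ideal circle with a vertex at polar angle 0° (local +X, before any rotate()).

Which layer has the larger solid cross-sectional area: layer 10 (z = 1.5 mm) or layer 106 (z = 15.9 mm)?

layer 106 (z = 15.9 mm)

Layer 10 (z = 1.5): the cube (footprint 9.5×25) is included at this height (area 237.50 mm²); the r=2.5 cylinder at (9, 6) gives a regular 24-gon of circumradius 2.5 (constant along its height) (area = (24/2)·2.500²·sin(360°/24) = 19.41 mm²); Subtracting the remaining from the first: starting from the 9.5×25 cube (237.50 mm²), the r=2.5 cylinder at (9, 6) partially overlaps it — only the 12.17 mm² overlap (of its 19.41 mm²) is removed, clipping the outline — area = 225.33 mm²; (whole slice rotated 10° about Z — lengths, areas and connectivity unchanged). So its area = 225.33 mm². Layer 106 (z = 15.9): the cube (footprint 9.5×25) is included at this height (area 237.50 mm²); the cylinder at (9, 6) is absent (z outside [0.5, 13]); Subtracting the remaining from the first: none of the subtracted shapes is present at this height, so the 9.5×25 cube is unchanged — area = 237.50 mm²; (rotated 10° about Z; rotation is an isometry so areas/perimeters/island counts are preserved). So its area = 237.50 mm². Layer 106 is larger (237.50 vs 225.33 mm²).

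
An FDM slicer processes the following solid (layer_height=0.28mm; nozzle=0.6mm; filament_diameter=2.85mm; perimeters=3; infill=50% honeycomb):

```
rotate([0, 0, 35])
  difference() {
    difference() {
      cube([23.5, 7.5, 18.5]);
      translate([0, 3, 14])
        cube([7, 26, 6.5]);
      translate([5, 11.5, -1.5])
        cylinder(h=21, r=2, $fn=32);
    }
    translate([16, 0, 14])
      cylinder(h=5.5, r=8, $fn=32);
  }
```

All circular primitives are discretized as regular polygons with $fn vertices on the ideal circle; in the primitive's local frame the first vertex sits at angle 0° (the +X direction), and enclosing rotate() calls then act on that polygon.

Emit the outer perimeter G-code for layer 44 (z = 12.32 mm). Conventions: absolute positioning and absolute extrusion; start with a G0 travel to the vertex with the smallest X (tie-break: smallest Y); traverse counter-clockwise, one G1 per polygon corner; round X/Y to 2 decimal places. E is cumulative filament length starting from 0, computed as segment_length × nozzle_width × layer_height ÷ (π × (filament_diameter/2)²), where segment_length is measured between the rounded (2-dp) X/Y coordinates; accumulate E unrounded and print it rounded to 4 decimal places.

G0 X-4.30 Y6.14 Z12.32
G1 X0.00 Y0.00 E0.1974
G1 X19.25 Y13.48 E0.8163
G1 X14.95 Y19.62 E1.0137
G1 X-4.30 Y6.14 E1.6326

At z = 12.32 mm: the cube is present — its section is the full 23.5×7.5 rectangle; the cube at (0, 3) does not reach this height (z outside [14, 20.5]); the cylinder at (5, 11.5): section is a regular 32-gon, circumradius r=2; Subtracting the remaining from the first: starting from the 23.5×7.5 cube, the r=2 cylinder at (5, 11.5) misses the remaining region (no effect) — 1 connected region; the cylinder at (16, 0) does not reach this height (z outside [14, 19.5]); Taking the first minus the rest: none of the subtracted shapes is present at this height, so the result so far is unchanged — 1 connected region; (whole slice rotated 35° about Z — lengths, areas and connectivity unchanged). The outline is a single polygon with 4 vertices. Extrusion per mm of travel: 0.6 × 0.28 / (π × 1.425²) = 0.026335. Accumulating E over each segment gives final E = 1.6326.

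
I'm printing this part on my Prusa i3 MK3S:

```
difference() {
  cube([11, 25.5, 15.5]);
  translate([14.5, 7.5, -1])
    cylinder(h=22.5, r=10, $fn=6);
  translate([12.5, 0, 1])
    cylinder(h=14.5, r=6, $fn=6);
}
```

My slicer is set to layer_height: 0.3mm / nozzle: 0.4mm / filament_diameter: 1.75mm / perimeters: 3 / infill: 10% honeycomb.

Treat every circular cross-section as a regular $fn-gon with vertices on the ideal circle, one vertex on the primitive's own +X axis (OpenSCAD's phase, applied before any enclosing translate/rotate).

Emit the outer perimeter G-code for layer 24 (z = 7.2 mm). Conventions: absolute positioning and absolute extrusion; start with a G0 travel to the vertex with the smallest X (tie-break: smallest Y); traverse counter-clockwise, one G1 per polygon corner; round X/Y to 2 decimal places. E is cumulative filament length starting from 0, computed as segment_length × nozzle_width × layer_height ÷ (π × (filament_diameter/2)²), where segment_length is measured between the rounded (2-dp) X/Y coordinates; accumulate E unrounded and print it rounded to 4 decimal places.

At z = 7.2 mm: the cube is present — its section is the full 11×25.5 rectangle; the r=10 cylinder at (14.5, 7.5) contributes a regular 6-gon of circumradius 10; the r=6 cylinder at (12.5, 0) contributes a regular 6-gon of circumradius 6; Taking the first minus the rest: starting from the 11×25.5 cube, the r=10 cylinder at (14.5, 7.5) partially overlaps it — only the 67.15 mm² overlap (of its 259.81 mm²) is removed, clipping the outline; the r=6 cylinder at (12.5, 0) partially overlaps it — only the 2.35 mm² overlap (of its 93.53 mm²) is removed, clipping the outline — 1 connected region. The outline is a single polygon with 8 vertices. Extrusion per mm of travel: 0.4 × 0.3 / (π × 0.875²) = 0.049890. Accumulating E over each segment gives final E = 3.6173.

G0 X0.00 Y0.00 Z7.20
G1 X6.50 Y0.00 E0.3243
G1 X7.67 Y2.02 E0.4407
G1 X4.50 Y7.50 E0.7566
G1 X9.50 Y16.16 E1.2555
G1 X11.00 Y16.16 E1.3303
G1 X11.00 Y25.50 E1.7963
G1 X0.00 Y25.50 E2.3451
G1 X0.00 Y0.00 E3.6173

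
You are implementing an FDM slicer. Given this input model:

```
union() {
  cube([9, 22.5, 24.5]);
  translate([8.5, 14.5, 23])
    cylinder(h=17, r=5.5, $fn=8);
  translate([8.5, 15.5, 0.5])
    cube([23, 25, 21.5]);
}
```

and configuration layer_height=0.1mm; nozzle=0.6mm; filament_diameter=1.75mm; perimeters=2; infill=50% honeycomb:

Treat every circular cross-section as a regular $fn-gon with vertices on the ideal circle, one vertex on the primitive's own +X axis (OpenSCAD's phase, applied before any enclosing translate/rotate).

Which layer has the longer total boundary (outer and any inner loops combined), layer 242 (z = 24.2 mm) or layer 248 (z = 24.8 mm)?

Layer 242 (z = 24.2): the cube (footprint 9×22.5) is included at this height (perimeter 63.00 mm); the r=5.5 cylinder at (8.5, 14.5) contributes a regular 8-gon of circumradius 5.5 (perimeter = 2·8·5.500·sin(180°/8) = 33.68 mm); the cube at (8.5, 15.5) is absent (z outside [0.5, 22]); Merging all regions: the regions partially overlap (shared area 48.18 mm²), so the edge portions inside another operand are dropped and the merged outline is re-measured after clipping — boundary = 68.17 mm. So its perimeter = 68.17 mm. Layer 248 (z = 24.8): the cube is absent (z outside [0, 24.5]); the cylinder at (8.5, 14.5): section is a regular 8-gon, circumradius r=5.5 (perimeter = 2·8·5.500·sin(180°/8) = 33.68 mm); the cube at (8.5, 15.5) is not intersected at this z (z outside [0.5, 22]); Merging all regions: only the r=5.5 cylinder at (8.5, 14.5) is present, so the union is just that shape — boundary = 33.68 mm. So its perimeter = 33.68 mm. Layer 242 is larger (68.17 vs 33.68 mm).

layer 242 (z = 24.2 mm)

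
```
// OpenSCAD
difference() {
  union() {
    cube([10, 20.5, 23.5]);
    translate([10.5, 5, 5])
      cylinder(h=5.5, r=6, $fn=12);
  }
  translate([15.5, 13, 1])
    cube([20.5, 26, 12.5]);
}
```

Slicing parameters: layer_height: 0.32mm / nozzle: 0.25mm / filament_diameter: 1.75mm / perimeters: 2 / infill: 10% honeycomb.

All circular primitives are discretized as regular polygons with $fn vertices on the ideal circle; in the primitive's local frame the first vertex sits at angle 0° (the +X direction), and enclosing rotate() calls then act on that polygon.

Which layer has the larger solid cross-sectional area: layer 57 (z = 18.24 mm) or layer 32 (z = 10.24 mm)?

layer 32 (z = 10.24 mm)

Layer 57 (z = 18.24): the 10×20.5 cube contributes its full rectangle (area 205.00 mm²); the cylinder at (10.5, 5) does not reach this height (z outside [5, 10.5]); Taking the union: only the 10×20.5 cube is present, so the union is just that shape — area = 205.00 mm²; the cube at (15.5, 13) is not intersected at this z (z outside [1, 13.5]); Taking the first minus the rest: none of the subtracted shapes is present at this height, so the result so far is unchanged — area = 205.00 mm². So its area = 205.00 mm². Layer 32 (z = 10.24): the 10×20.5 cube contributes its full rectangle (area 205.00 mm²); the cylinder at (10.5, 5): section is a regular 12-gon, circumradius r=6 (area = (12/2)·6.000²·sin(360°/12) = 108.00 mm²); Taking the union: the regions partially overlap — summed areas 313.00 mm² minus the doubly-counted overlap 46.72 mm² gives 266.28 mm² — area = 266.28 mm²; the cube at (15.5, 13) is present — its section is the full 20.5×26 rectangle (area 533.00 mm²); Taking the first minus the rest: starting from the result so far (266.28 mm²), the 20.5×26 cube at (15.5, 13) misses the remaining region (no effect) — area = 266.28 mm². So its area = 266.28 mm². Layer 32 is larger (266.28 vs 205.00 mm²).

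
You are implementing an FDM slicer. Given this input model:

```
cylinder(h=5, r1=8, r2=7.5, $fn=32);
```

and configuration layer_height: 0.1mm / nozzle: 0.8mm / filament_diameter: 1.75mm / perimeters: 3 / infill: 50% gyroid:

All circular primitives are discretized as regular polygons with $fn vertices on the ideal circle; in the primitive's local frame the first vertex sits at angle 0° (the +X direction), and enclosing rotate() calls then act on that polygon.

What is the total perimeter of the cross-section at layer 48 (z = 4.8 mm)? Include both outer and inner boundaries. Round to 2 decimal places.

At z = 4.8 mm: the cone: at t=0.960 of its height the radius interpolates to r₁+(r₂−r₁)t = 7.520, giving a regular 32-gon of that circumradius (perimeter = 2·32·7.520·sin(180°/32) = 47.17 mm). Overall, the cross-section is a single solid region. Total boundary length (outer) = 47.17 mm.

47.17 mm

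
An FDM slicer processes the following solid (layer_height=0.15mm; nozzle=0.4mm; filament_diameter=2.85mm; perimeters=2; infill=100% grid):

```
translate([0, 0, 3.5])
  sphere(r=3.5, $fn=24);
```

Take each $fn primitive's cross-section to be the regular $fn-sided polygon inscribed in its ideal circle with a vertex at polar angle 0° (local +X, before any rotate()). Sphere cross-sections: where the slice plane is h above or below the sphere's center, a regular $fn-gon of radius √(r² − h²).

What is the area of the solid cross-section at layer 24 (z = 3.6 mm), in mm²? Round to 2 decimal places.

38.02 mm²

At z = 3.6 mm: the r=3.5 sphere slices to a regular 24-gon of circumradius 3.499 (√(r²−h²) with h=0.1 from center) (area = (24/2)·3.499²·sin(360°/24) = 38.02 mm²). Overall, the cross-section is a single solid region. Net area = 38.02 mm².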